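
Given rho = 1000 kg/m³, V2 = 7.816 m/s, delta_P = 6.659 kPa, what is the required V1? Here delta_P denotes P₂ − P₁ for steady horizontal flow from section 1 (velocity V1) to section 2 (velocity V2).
Formula: \Delta P = \frac{1}{2} \rho (V_1^2 - V_2^2)
Substituting knowns: 6.659 = 0.5·1000·(V1² − 7.816²)/1000
Solving for V1: V1 = √(7.816² + 2·(6.659·1000)/1000) = 8.626 m/s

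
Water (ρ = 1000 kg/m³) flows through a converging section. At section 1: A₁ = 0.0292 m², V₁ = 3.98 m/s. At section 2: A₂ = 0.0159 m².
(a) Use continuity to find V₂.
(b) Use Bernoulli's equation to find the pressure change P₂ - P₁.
(a) Continuity: A₁V₁=A₂V₂ -> V₂=A₁V₁/A₂=0.0292*3.98/0.0159=7.31 m/s
(b) Bernoulli: P₂-P₁=0.5*rho*(V₁^2-V₂^2)/1000=0.5*1000*(3.98^2-7.31^2)/1000=-18.8 kPa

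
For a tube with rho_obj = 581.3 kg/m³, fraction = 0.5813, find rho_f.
Formula: f_{sub} = \frac{\rho_{obj}}{\rho_f}
Substituting knowns: 0.5813 = 581.3/rho_f
Solving for rho_f: rho_f = 581.3/0.5813 = 1000 kg/m³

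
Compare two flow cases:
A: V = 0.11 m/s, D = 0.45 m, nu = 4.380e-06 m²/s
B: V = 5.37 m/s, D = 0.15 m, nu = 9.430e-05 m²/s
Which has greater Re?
Re(A) = 11301, Re(B) = 8542. Answer: A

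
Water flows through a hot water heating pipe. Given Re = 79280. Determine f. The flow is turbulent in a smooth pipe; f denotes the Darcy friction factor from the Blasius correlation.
Formula: f = \frac{0.316}{Re^{0.25}}
f = 0.316/79280^0.25 = 0.01883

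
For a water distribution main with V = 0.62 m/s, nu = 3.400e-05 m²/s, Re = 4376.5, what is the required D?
Formula: Re = \frac{V D}{\nu}
Substituting knowns: 4376.5 = 0.62·D/3.400e-05
Solving for D: D = 4376.5·3.400e-05/0.62 = 0.24 m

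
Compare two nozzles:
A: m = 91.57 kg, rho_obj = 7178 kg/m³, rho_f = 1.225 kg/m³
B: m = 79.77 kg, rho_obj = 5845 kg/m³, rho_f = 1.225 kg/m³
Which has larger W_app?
W_app(A) = 898.1 N, W_app(B) = 782.4 N. Answer: A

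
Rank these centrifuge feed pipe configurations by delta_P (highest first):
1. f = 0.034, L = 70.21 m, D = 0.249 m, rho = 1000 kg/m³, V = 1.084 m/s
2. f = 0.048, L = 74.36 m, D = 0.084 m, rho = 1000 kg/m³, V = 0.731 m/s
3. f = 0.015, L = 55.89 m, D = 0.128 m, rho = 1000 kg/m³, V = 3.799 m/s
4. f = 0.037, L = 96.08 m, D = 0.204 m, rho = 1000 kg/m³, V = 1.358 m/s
Case 1: delta_P = 5.633 kPa
Case 2: delta_P = 11.35 kPa
Case 3: delta_P = 47.26 kPa
Case 4: delta_P = 16.07 kPa
Ranking (highest first): 3, 4, 2, 1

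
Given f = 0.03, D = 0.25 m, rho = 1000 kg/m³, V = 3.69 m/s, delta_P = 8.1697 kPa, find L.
Formula: \Delta P = f \frac{L}{D} \frac{\rho V^2}{2}
Substituting knowns: 8.1697 = 0.03·(L/0.25)·0.5·1000·3.69²/1000
Solving for L: L = (8.1697·1000)·0.25/(0.03·0.5·1000·3.69²) = 10 m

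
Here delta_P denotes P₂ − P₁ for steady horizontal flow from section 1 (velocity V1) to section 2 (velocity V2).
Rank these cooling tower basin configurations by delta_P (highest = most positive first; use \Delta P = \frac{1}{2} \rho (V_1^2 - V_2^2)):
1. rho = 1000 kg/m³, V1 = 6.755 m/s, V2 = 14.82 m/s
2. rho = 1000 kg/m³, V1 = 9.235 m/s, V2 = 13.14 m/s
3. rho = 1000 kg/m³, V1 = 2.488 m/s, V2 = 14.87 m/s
Case 1: delta_P = -87 kPa
Case 2: delta_P = -43.69 kPa
Case 3: delta_P = -107.5 kPa
Ranking (highest first): 2, 1, 3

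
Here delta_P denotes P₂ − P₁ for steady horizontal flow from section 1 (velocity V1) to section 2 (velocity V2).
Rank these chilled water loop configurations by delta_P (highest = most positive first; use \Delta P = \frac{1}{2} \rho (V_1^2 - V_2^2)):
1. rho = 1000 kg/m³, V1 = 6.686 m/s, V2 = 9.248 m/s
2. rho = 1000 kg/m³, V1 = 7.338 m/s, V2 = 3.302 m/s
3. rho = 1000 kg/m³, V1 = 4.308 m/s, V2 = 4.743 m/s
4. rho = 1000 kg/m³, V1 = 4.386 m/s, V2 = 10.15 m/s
Case 1: delta_P = -20.41 kPa
Case 2: delta_P = 21.47 kPa
Case 3: delta_P = -1.969 kPa
Case 4: delta_P = -41.89 kPa
Ranking (highest first): 2, 3, 1, 4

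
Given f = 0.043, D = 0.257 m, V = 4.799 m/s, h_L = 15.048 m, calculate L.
Formula: h_L = f \frac{L}{D} \frac{V^2}{2g}
Substituting knowns: 15.048 = 0.043·(L/0.257)·4.799²/(2·9.81)
Solving for L: L = 15.048·2·9.81·0.257/(0.043·4.799²) = 76.62 m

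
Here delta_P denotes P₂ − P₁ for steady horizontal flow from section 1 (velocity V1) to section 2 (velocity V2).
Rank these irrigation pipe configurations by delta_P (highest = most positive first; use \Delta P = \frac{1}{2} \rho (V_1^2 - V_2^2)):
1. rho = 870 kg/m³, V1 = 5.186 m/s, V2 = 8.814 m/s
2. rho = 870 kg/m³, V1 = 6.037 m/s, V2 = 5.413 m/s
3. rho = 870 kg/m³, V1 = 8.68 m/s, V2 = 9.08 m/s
Case 1: delta_P = -22.09 kPa
Case 2: delta_P = 3.108 kPa
Case 3: delta_P = -3.09 kPa
Ranking (highest first): 2, 3, 1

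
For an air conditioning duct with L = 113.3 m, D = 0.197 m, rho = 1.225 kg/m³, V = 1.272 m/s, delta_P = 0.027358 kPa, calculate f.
Formula: \Delta P = f \frac{L}{D} \frac{\rho V^2}{2}
Substituting knowns: 0.027358 = f·(113.3/0.197)·0.5·1.225·1.272²/1000
Solving for f: f = (0.027358·1000)/((113.3/0.197)·0.5·1.225·1.272²) = 0.048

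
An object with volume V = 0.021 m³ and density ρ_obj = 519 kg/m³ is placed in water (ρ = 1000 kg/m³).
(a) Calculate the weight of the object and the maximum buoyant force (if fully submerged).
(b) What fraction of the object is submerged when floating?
(a) W=rho_obj*g*V=519*9.81*0.021=106.9 N; F_B(max)=rho*g*V=1000*9.81*0.021=206.0 N
(b) Floating fraction=rho_obj/rho=519/1000=0.519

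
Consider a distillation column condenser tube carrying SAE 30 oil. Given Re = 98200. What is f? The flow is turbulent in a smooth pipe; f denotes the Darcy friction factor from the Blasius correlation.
Formula: f = \frac{0.316}{Re^{0.25}}
f = 0.316/98200^0.25 = 0.01785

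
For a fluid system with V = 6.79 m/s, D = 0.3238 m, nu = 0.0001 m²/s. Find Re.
Formula: Re = \frac{V D}{\nu}
Re = 6.79·0.3238/0.0001 = 21986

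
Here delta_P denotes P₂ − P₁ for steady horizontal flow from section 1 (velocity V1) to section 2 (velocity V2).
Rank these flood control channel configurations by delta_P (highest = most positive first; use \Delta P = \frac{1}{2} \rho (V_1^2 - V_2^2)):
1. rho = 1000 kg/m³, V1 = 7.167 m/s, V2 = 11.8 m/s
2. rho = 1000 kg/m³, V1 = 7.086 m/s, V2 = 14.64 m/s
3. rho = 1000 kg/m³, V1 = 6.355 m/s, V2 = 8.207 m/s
Case 1: delta_P = -43.94 kPa
Case 2: delta_P = -82.06 kPa
Case 3: delta_P = -13.48 kPa
Ranking (highest first): 3, 1, 2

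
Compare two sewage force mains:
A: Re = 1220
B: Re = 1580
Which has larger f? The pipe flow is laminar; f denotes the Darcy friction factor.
f(A) = 0.05246, f(B) = 0.04051. Answer: A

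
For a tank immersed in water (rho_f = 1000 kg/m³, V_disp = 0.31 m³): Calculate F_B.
Formula: F_B = \rho_f g V_{disp}
F_B = 1000·9.81·0.31 = 3041 N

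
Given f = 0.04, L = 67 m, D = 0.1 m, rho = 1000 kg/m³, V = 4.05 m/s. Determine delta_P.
Formula: \Delta P = f \frac{L}{D} \frac{\rho V^2}{2}
delta_P = 0.04·(67/0.1)·0.5·1000·4.05²/1000 = 219.8 kPa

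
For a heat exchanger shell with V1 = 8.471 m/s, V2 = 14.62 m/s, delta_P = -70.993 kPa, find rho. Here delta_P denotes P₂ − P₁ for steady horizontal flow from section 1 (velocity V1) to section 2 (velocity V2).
Formula: \Delta P = \frac{1}{2} \rho (V_1^2 - V_2^2)
Substituting knowns: -70.993 = 0.5·rho·(8.471² − 14.62²)/1000
Solving for rho: rho = 2·(-70.993·1000)/(8.471² − 14.62²) = 1000 kg/m³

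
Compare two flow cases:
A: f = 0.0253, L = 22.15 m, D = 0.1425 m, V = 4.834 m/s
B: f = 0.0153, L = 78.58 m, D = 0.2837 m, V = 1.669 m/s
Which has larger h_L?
h_L(A) = 4.684 m, h_L(B) = 0.6017 m. Answer: A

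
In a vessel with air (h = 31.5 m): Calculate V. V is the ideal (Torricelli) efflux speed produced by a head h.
Formula: V = \sqrt{2 g h}
V = √(2·9.81·31.5) = 24.86 m/s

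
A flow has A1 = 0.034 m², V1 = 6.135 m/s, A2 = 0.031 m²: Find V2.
Formula: V_2 = \frac{A_1 V_1}{A_2}
V2 = 0.034·6.135/0.031 = 6.729 m/s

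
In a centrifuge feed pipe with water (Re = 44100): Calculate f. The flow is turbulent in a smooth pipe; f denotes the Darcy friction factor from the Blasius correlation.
Formula: f = \frac{0.316}{Re^{0.25}}
f = 0.316/44100^0.25 = 0.02181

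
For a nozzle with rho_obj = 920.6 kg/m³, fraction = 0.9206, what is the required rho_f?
Formula: f_{sub} = \frac{\rho_{obj}}{\rho_f}
Substituting knowns: 0.9206 = 920.6/rho_f
Solving for rho_f: rho_f = 920.6/0.9206 = 1000 kg/m³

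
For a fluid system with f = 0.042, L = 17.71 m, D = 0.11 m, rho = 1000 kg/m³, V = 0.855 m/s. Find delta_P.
Formula: \Delta P = f \frac{L}{D} \frac{\rho V^2}{2}
delta_P = 0.042·(17.71/0.11)·0.5·1000·0.855²/1000 = 2.472 kPa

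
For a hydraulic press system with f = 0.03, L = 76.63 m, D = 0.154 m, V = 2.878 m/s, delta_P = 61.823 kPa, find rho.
Formula: \Delta P = f \frac{L}{D} \frac{\rho V^2}{2}
Substituting knowns: 61.823 = 0.03·(76.63/0.154)·0.5·rho·2.878²/1000
Solving for rho: rho = (61.823·1000)/(0.03·(76.63/0.154)·0.5·2.878²) = 1000 kg/m³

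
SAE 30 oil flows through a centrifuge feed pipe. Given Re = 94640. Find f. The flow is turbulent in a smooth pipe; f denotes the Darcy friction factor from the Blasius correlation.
Formula: f = \frac{0.316}{Re^{0.25}}
f = 0.316/94640^0.25 = 0.01802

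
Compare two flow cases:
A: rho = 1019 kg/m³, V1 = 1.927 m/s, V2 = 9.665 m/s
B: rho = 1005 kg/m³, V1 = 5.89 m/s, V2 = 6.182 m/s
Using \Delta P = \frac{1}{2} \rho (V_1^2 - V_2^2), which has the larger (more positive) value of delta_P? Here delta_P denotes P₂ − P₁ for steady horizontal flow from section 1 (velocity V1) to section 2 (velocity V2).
delta_P(A) = -45.7 kPa, delta_P(B) = -1.771 kPa. Answer: B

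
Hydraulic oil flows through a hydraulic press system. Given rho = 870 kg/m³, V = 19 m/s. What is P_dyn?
Formula: P_{dyn} = \frac{1}{2} \rho V^2
P_dyn = 0.5·870·19²/1000 = 157 kPa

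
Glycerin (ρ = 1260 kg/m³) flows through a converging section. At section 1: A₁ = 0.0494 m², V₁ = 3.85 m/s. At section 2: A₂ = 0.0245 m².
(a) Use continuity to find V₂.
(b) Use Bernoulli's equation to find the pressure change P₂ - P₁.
(a) Continuity: A₁V₁=A₂V₂ -> V₂=A₁V₁/A₂=0.0494*3.85/0.0245=7.76 m/s
(b) Bernoulli: P₂-P₁=0.5*rho*(V₁^2-V₂^2)/1000=0.5*1260*(3.85^2-7.76^2)/1000=-28.6 kPa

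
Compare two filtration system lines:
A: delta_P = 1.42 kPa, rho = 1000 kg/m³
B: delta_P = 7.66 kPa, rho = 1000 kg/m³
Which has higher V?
V(A) = 1.685 m/s, V(B) = 3.914 m/s. Answer: B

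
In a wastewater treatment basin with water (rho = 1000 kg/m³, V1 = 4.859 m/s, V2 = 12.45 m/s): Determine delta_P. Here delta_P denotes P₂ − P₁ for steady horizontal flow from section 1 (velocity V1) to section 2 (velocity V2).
Formula: \Delta P = \frac{1}{2} \rho (V_1^2 - V_2^2)
delta_P = 0.5·1000·(4.859² − 12.45²)/1000 = -65.7 kPa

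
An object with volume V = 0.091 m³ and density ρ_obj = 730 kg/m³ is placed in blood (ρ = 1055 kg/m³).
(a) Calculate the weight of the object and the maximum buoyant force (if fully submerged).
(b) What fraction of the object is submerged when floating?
(a) W=rho_obj*g*V=730*9.81*0.091=651.7 N; F_B(max)=rho*g*V=1055*9.81*0.091=941.8 N
(b) Floating fraction=rho_obj/rho=730/1055=0.692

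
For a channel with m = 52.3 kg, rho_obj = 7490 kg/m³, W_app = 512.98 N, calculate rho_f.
Formula: W_{app} = mg\left(1 - \frac{\rho_f}{\rho_{obj}}\right)
Substituting knowns: 512.98 = 52.3·9.81·(1 − rho_f/7490)
Solving for rho_f: rho_f = 7490·(1 − 512.98/(52.3·9.81)) = 1.212 kg/m³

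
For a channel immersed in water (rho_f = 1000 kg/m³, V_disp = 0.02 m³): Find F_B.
Formula: F_B = \rho_f g V_{disp}
F_B = 1000·9.81·0.02 = 196.2 N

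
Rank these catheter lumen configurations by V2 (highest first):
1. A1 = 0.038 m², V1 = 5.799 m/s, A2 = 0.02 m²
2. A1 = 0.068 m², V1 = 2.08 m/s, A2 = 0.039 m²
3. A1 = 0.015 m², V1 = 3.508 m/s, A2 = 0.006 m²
Case 1: V2 = 11.02 m/s
Case 2: V2 = 3.627 m/s
Case 3: V2 = 8.77 m/s
Ranking (highest first): 1, 3, 2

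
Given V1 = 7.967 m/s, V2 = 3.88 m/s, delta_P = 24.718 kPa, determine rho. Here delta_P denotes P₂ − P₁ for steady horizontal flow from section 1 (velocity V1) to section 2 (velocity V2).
Formula: \Delta P = \frac{1}{2} \rho (V_1^2 - V_2^2)
Substituting knowns: 24.718 = 0.5·rho·(7.967² − 3.88²)/1000
Solving for rho: rho = 2·(24.718·1000)/(7.967² − 3.88²) = 1021 kg/m³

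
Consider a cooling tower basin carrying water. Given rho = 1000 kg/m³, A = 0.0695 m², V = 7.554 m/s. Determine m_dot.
Formula: \dot{m} = \rho A V
m_dot = 1000·0.0695·7.554 = 525 kg/s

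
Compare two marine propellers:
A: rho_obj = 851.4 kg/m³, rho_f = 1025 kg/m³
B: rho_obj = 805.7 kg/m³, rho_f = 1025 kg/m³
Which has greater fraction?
fraction(A) = 0.8306, fraction(B) = 0.786. Answer: A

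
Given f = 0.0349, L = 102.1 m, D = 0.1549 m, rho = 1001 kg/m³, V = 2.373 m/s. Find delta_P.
Formula: \Delta P = f \frac{L}{D} \frac{\rho V^2}{2}
delta_P = 0.0349·(102.1/0.1549)·0.5·1001·2.373²/1000 = 64.83 kPa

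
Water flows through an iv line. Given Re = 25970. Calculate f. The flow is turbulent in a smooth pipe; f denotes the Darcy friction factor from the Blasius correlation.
Formula: f = \frac{0.316}{Re^{0.25}}
f = 0.316/25970^0.25 = 0.02489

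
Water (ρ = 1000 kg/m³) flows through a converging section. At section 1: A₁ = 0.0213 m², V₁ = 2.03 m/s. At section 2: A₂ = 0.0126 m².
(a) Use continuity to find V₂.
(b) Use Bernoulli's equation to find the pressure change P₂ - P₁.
(a) Continuity: A₁V₁=A₂V₂ -> V₂=A₁V₁/A₂=0.0213*2.03/0.0126=3.43 m/s
(b) Bernoulli: P₂-P₁=0.5*rho*(V₁^2-V₂^2)/1000=0.5*1000*(2.03^2-3.43^2)/1000=-3.822 kPa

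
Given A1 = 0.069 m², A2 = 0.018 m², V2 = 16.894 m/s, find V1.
Formula: V_2 = \frac{A_1 V_1}{A_2}
Substituting knowns: 16.894 = 0.069·V1/0.018
Solving for V1: V1 = 16.894·0.018/0.069 = 4.407 m/s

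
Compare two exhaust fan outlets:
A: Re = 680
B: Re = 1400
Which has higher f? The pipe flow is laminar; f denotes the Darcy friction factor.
f(A) = 0.09412, f(B) = 0.04571. Answer: A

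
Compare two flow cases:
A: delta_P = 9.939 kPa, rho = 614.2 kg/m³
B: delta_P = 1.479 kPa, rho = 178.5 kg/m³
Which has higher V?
V(A) = 5.689 m/s, V(B) = 4.071 m/s. Answer: A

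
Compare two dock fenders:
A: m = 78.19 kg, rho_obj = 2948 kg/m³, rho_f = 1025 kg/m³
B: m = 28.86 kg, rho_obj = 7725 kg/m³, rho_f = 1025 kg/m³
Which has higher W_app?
W_app(A) = 500.3 N, W_app(B) = 245.6 N. Answer: A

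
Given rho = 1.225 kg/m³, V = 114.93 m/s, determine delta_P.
Formula: V = \sqrt{\frac{2 \Delta P}{\rho}}
Substituting knowns: 114.93 = √(2·(delta_P·1000)/1.225)
Solving for delta_P: delta_P = 114.93²·1.225/2/1000 = 8.09 kPa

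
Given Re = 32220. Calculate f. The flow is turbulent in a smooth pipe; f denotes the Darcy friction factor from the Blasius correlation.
Formula: f = \frac{0.316}{Re^{0.25}}
f = 0.316/32220^0.25 = 0.02359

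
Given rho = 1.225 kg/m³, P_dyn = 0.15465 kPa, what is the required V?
Formula: P_{dyn} = \frac{1}{2} \rho V^2
Substituting knowns: 0.15465 = 0.5·1.225·V²/1000
Solving for V: V = √(2·(0.15465·1000)/1.225) = 15.89 m/s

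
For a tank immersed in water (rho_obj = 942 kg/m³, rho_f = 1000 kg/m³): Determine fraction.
Formula: f_{sub} = \frac{\rho_{obj}}{\rho_f}
fraction = 942/1000 = 0.942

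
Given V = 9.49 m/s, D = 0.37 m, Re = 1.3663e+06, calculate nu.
Formula: Re = \frac{V D}{\nu}
Substituting knowns: 1.3663e+06 = 9.49·0.37/nu
Solving for nu: nu = 9.49·0.37/1.3663e+06 = 2.570e-06 m²/s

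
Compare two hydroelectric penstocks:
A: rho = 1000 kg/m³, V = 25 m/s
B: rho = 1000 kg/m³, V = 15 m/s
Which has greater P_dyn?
P_dyn(A) = 312.5 kPa, P_dyn(B) = 112.5 kPa. Answer: A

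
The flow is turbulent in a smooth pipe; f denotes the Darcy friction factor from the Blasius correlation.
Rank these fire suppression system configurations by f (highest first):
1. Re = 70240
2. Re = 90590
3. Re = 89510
Case 1: f = 0.01941
Case 2: f = 0.01821
Case 3: f = 0.01827
Ranking (highest first): 1, 3, 2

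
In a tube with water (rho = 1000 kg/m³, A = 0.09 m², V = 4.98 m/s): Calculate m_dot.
Formula: \dot{m} = \rho A V
m_dot = 1000·0.09·4.98 = 448.2 kg/s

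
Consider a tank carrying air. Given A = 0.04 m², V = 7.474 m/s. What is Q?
Formula: Q = A V
Q = 0.04·7.474·1000 = 299 L/s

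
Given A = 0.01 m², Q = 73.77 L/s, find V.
Formula: Q = A V
Substituting knowns: 73.77 = 0.01·V·1000
Solving for V: V = (73.77/1000)/0.01 = 7.377 m/s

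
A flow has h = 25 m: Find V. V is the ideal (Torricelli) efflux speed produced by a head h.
Formula: V = \sqrt{2 g h}
V = √(2·9.81·25) = 22.15 m/s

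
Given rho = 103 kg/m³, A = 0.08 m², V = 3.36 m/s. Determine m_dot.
Formula: \dot{m} = \rho A V
m_dot = 103·0.08·3.36 = 27.69 kg/s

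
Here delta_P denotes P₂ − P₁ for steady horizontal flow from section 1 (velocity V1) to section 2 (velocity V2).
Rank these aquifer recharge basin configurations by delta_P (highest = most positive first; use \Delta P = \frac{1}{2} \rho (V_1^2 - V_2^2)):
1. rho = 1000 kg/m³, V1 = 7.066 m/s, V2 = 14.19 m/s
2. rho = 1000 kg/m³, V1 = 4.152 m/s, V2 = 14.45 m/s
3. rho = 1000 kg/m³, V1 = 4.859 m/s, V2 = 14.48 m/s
Case 1: delta_P = -75.71 kPa
Case 2: delta_P = -95.78 kPa
Case 3: delta_P = -93.03 kPa
Ranking (highest first): 1, 3, 2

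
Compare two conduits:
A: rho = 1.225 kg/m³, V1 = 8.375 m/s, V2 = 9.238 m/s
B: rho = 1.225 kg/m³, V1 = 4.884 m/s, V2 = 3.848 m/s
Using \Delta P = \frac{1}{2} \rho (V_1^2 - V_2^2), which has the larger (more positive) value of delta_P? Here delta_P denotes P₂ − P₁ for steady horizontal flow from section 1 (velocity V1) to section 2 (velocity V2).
delta_P(A) = -0.00931 kPa, delta_P(B) = 0.005541 kPa. Answer: B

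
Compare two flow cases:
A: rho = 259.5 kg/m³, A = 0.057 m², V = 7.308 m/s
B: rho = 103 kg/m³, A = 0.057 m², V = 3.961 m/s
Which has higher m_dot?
m_dot(A) = 108.1 kg/s, m_dot(B) = 23.26 kg/s. Answer: A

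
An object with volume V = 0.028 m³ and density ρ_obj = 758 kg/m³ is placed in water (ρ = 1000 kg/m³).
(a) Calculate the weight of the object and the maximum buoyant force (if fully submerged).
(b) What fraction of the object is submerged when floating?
(a) W=rho_obj*g*V=758*9.81*0.028=208.2 N; F_B(max)=rho*g*V=1000*9.81*0.028=274.7 N
(b) Floating fraction=rho_obj/rho=758/1000=0.758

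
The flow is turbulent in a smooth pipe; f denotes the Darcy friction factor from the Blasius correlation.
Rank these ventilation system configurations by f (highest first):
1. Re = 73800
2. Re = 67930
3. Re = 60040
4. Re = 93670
Case 1: f = 0.01917
Case 2: f = 0.01957
Case 3: f = 0.02019
Case 4: f = 0.01806
Ranking (highest first): 3, 2, 1, 4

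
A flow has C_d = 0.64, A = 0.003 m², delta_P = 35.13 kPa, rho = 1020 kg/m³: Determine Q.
Formula: Q = C_d A \sqrt{\frac{2 \Delta P}{\rho}}
Q = 0.64·0.003·√(2·(35.13·1000)/1020)·1000 = 15.94 L/s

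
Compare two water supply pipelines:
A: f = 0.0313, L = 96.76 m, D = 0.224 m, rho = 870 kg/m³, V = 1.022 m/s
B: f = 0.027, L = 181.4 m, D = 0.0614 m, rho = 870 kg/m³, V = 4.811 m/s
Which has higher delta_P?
delta_P(A) = 6.143 kPa, delta_P(B) = 803.1 kPa. Answer: B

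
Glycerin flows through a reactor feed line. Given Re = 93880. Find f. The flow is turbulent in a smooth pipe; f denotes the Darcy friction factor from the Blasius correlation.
Formula: f = \frac{0.316}{Re^{0.25}}
f = 0.316/93880^0.25 = 0.01805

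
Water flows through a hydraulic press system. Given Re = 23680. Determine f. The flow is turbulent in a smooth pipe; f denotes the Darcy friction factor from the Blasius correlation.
Formula: f = \frac{0.316}{Re^{0.25}}
f = 0.316/23680^0.25 = 0.02547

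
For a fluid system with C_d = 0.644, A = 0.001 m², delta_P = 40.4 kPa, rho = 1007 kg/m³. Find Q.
Formula: Q = C_d A \sqrt{\frac{2 \Delta P}{\rho}}
Q = 0.644·0.001·√(2·(40.4·1000)/1007)·1000 = 5.769 L/s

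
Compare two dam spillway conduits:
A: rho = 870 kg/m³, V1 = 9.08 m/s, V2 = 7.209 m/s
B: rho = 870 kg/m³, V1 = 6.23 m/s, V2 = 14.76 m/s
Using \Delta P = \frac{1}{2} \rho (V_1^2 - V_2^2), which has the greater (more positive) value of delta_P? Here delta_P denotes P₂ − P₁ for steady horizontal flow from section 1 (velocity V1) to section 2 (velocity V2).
delta_P(A) = 13.26 kPa, delta_P(B) = -77.88 kPa. Answer: A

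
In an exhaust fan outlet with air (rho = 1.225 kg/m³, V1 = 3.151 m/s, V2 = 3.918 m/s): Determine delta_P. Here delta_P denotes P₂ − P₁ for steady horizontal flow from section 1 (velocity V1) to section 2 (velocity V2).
Formula: \Delta P = \frac{1}{2} \rho (V_1^2 - V_2^2)
delta_P = 0.5·1.225·(3.151² − 3.918²)/1000 = -0.003321 kPa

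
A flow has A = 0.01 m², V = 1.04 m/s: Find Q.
Formula: Q = A V
Q = 0.01·1.04·1000 = 10.4 L/s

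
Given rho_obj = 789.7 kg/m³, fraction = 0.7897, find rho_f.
Formula: f_{sub} = \frac{\rho_{obj}}{\rho_f}
Substituting knowns: 0.7897 = 789.7/rho_f
Solving for rho_f: rho_f = 789.7/0.7897 = 1000 kg/m³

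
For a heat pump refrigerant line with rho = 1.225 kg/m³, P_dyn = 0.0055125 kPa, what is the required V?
Formula: P_{dyn} = \frac{1}{2} \rho V^2
Substituting knowns: 0.0055125 = 0.5·1.225·V²/1000
Solving for V: V = √(2·(0.0055125·1000)/1.225) = 3 m/s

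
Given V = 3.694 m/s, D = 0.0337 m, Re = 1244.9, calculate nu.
Formula: Re = \frac{V D}{\nu}
Substituting knowns: 1244.9 = 3.694·0.0337/nu
Solving for nu: nu = 3.694·0.0337/1244.9 = 0.0001 m²/s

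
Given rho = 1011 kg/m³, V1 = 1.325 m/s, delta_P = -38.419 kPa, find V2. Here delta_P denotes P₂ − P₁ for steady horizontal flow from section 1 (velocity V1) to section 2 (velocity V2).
Formula: \Delta P = \frac{1}{2} \rho (V_1^2 - V_2^2)
Substituting knowns: -38.419 = 0.5·1011·(1.325² − V2²)/1000
Solving for V2: V2 = √(1.325² − 2·(-38.419·1000)/1011) = 8.818 m/s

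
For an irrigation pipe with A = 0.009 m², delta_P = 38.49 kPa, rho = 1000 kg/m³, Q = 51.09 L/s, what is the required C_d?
Formula: Q = C_d A \sqrt{\frac{2 \Delta P}{\rho}}
Substituting knowns: 51.09 = C_d·0.009·√(2·(38.49·1000)/1000)·1000
Solving for C_d: C_d = (51.09/1000)/(0.009·√(2·(38.49·1000)/1000)) = 0.647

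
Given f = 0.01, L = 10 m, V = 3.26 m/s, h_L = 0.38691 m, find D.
Formula: h_L = f \frac{L}{D} \frac{V^2}{2g}
Substituting knowns: 0.38691 = 0.01·(10/D)·3.26²/(2·9.81)
Solving for D: D = 0.01·10·3.26²/(2·9.81·0.38691) = 0.14 m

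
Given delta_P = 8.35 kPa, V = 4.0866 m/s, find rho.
Formula: V = \sqrt{\frac{2 \Delta P}{\rho}}
Substituting knowns: 4.0866 = √(2·(8.35·1000)/rho)
Solving for rho: rho = 2·(8.35·1000)/4.0866² = 1000 kg/m³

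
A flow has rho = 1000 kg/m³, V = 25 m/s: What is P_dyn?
Formula: P_{dyn} = \frac{1}{2} \rho V^2
P_dyn = 0.5·1000·25²/1000 = 312.5 kPa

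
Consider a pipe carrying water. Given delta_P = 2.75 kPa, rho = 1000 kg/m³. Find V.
Formula: V = \sqrt{\frac{2 \Delta P}{\rho}}
V = √(2·(2.75·1000)/1000) = 2.345 m/s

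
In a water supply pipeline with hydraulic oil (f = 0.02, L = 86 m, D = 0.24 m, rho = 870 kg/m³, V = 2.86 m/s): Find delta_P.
Formula: \Delta P = f \frac{L}{D} \frac{\rho V^2}{2}
delta_P = 0.02·(86/0.24)·0.5·870·2.86²/1000 = 25.5 kPa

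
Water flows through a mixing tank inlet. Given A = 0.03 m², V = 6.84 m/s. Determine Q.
Formula: Q = A V
Q = 0.03·6.84·1000 = 205.2 L/s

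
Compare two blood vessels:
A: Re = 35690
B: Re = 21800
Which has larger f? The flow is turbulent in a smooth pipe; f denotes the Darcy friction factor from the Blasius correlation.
f(A) = 0.02299, f(B) = 0.02601. Answer: B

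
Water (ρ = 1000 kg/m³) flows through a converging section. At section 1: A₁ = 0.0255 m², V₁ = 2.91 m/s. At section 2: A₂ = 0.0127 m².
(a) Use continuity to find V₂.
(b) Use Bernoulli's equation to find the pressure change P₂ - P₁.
(a) Continuity: A₁V₁=A₂V₂ -> V₂=A₁V₁/A₂=0.0255*2.91/0.0127=5.84 m/s
(b) Bernoulli: P₂-P₁=0.5*rho*(V₁^2-V₂^2)/1000=0.5*1000*(2.91^2-5.84^2)/1000=-12.82 kPa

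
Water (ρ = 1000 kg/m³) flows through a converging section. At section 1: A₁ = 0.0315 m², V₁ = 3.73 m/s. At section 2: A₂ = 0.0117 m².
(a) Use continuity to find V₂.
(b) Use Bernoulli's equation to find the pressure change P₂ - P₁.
(a) Continuity: A₁V₁=A₂V₂ -> V₂=A₁V₁/A₂=0.0315*3.73/0.0117=10.04 m/s
(b) Bernoulli: P₂-P₁=0.5*rho*(V₁^2-V₂^2)/1000=0.5*1000*(3.73^2-10.04^2)/1000=-43.44 kPa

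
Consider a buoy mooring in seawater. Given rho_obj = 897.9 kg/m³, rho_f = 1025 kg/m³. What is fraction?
Formula: f_{sub} = \frac{\rho_{obj}}{\rho_f}
fraction = 897.9/1025 = 0.876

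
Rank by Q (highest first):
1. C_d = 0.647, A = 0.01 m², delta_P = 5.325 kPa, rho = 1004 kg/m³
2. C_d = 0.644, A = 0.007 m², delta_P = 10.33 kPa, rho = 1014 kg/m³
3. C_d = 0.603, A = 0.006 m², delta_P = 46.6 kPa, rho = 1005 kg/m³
Case 1: Q = 21.07 L/s
Case 2: Q = 20.35 L/s
Case 3: Q = 34.84 L/s
Ranking (highest first): 3, 1, 2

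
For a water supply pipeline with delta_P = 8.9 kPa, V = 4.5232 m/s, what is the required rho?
Formula: V = \sqrt{\frac{2 \Delta P}{\rho}}
Substituting knowns: 4.5232 = √(2·(8.9·1000)/rho)
Solving for rho: rho = 2·(8.9·1000)/4.5232² = 870 kg/m³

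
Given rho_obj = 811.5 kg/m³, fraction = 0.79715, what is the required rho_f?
Formula: f_{sub} = \frac{\rho_{obj}}{\rho_f}
Substituting knowns: 0.79715 = 811.5/rho_f
Solving for rho_f: rho_f = 811.5/0.79715 = 1018 kg/m³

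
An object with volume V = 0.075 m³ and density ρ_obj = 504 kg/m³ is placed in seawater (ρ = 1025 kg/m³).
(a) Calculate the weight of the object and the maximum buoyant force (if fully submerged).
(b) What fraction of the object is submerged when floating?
(a) W=rho_obj*g*V=504*9.81*0.075=370.8 N; F_B(max)=rho*g*V=1025*9.81*0.075=754.1 N
(b) Floating fraction=rho_obj/rho=504/1025=0.492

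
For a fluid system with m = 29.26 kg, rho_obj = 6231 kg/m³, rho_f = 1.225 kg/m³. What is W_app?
Formula: W_{app} = mg\left(1 - \frac{\rho_f}{\rho_{obj}}\right)
W_app = 29.26·9.81·(1 − 1.225/6231) = 287 N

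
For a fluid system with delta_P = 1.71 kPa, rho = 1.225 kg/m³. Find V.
Formula: V = \sqrt{\frac{2 \Delta P}{\rho}}
V = √(2·(1.71·1000)/1.225) = 52.84 m/s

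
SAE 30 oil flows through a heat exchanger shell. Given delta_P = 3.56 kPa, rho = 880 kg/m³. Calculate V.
Formula: V = \sqrt{\frac{2 \Delta P}{\rho}}
V = √(2·(3.56·1000)/880) = 2.844 m/s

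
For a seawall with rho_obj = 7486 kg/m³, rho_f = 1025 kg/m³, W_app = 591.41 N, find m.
Formula: W_{app} = mg\left(1 - \frac{\rho_f}{\rho_{obj}}\right)
Substituting knowns: 591.41 = m·9.81·(1 − 1025/7486)
Solving for m: m = 591.41/(9.81·(1 − 1025/7486)) = 69.85 kg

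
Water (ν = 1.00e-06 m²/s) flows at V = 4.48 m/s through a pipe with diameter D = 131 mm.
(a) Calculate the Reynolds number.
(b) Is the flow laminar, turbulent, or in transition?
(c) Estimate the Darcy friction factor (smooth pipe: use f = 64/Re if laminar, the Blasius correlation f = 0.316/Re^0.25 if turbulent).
(a) Re = V·D/ν = 4.48·0.131/1.00e-06 = 586880
(b) Flow regime: turbulent (Re > 4000)
(c) Friction factor: f = 0.316/Re^0.25 = 0.316/586880^0.25 = 0.01142 (Blasius is strictly valid for Re ≲ 1e5; used here as the smooth-pipe estimate the problem specifies)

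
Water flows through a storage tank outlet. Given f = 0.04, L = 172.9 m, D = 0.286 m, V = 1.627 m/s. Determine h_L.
Formula: h_L = f \frac{L}{D} \frac{V^2}{2g}
h_L = 0.04·(172.9/0.286)·1.627²/(2·9.81) = 3.263 m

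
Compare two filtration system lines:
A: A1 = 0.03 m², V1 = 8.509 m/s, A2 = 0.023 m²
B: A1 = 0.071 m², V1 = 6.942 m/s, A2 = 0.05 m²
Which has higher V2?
V2(A) = 11.1 m/s, V2(B) = 9.858 m/s. Answer: A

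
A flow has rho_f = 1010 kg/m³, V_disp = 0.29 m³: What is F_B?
Formula: F_B = \rho_f g V_{disp}
F_B = 1010·9.81·0.29 = 2873 N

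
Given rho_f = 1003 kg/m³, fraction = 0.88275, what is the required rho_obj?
Formula: f_{sub} = \frac{\rho_{obj}}{\rho_f}
Substituting knowns: 0.88275 = rho_obj/1003
Solving for rho_obj: rho_obj = 0.88275·1003 = 885.4 kg/m³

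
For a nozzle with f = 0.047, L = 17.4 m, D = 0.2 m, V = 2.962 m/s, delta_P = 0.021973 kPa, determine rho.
Formula: \Delta P = f \frac{L}{D} \frac{\rho V^2}{2}
Substituting knowns: 0.021973 = 0.047·(17.4/0.2)·0.5·rho·2.962²/1000
Solving for rho: rho = (0.021973·1000)/(0.047·(17.4/0.2)·0.5·2.962²) = 1.225 kg/m³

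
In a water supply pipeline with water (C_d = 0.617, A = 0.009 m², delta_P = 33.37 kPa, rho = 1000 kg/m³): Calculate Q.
Formula: Q = C_d A \sqrt{\frac{2 \Delta P}{\rho}}
Q = 0.617·0.009·√(2·(33.37·1000)/1000)·1000 = 45.36 L/s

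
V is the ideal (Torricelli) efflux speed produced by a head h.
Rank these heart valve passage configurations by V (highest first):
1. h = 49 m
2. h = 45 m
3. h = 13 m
Case 1: V = 31.01 m/s
Case 2: V = 29.71 m/s
Case 3: V = 15.97 m/s
Ranking (highest first): 1, 2, 3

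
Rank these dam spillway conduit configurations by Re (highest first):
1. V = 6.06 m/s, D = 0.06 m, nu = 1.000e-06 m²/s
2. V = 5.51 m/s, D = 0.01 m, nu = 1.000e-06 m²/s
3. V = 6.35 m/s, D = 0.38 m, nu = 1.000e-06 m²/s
Case 1: Re = 363600
Case 2: Re = 55100
Case 3: Re = 2.413e+06
Ranking (highest first): 3, 1, 2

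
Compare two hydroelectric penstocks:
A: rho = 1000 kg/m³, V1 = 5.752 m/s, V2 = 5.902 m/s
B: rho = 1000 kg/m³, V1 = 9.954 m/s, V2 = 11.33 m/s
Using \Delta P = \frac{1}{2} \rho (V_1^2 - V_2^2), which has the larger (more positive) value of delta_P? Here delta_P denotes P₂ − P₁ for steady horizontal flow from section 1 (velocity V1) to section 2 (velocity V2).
delta_P(A) = -0.8741 kPa, delta_P(B) = -14.64 kPa. Answer: A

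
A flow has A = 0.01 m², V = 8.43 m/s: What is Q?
Formula: Q = A V
Q = 0.01·8.43·1000 = 84.3 L/s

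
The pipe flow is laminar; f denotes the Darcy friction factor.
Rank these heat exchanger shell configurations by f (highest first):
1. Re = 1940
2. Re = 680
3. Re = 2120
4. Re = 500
Case 1: f = 0.03299
Case 2: f = 0.09412
Case 3: f = 0.03019
Case 4: f = 0.128
Ranking (highest first): 4, 2, 1, 3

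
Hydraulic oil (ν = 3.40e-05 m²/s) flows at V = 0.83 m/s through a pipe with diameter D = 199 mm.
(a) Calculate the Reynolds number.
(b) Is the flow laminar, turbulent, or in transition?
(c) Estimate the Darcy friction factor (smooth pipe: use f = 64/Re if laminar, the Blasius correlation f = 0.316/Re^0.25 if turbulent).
(a) Re = V·D/ν = 0.83·0.199/3.40e-05 = 4857.9
(b) Flow regime: turbulent (Re > 4000)
(c) Friction factor: f = 0.316/Re^0.25 = 0.316/4857.9^0.25 = 0.03785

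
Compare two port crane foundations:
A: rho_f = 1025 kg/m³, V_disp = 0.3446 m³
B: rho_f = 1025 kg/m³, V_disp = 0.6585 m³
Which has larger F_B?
F_B(A) = 3465 N, F_B(B) = 6621 N. Answer: B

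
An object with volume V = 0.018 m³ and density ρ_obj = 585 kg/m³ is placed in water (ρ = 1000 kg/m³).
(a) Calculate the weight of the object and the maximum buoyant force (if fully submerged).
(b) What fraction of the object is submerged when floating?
(a) W=rho_obj*g*V=585*9.81*0.018=103.3 N; F_B(max)=rho*g*V=1000*9.81*0.018=176.6 N
(b) Floating fraction=rho_obj/rho=585/1000=0.585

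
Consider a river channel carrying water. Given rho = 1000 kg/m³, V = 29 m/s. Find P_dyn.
Formula: P_{dyn} = \frac{1}{2} \rho V^2
P_dyn = 0.5·1000·29²/1000 = 420.5 kPa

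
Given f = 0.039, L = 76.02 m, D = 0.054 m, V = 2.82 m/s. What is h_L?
Formula: h_L = f \frac{L}{D} \frac{V^2}{2g}
h_L = 0.039·(76.02/0.054)·2.82²/(2·9.81) = 22.25 m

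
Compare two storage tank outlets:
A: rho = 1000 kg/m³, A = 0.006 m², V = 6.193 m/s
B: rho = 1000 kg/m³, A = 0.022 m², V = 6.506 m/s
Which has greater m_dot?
m_dot(A) = 37.16 kg/s, m_dot(B) = 143.1 kg/s. Answer: B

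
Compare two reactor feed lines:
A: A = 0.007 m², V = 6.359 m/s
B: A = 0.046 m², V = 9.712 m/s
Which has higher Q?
Q(A) = 44.51 L/s, Q(B) = 446.8 L/s. Answer: B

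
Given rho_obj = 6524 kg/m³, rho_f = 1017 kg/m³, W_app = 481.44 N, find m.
Formula: W_{app} = mg\left(1 - \frac{\rho_f}{\rho_{obj}}\right)
Substituting knowns: 481.44 = m·9.81·(1 − 1017/6524)
Solving for m: m = 481.44/(9.81·(1 − 1017/6524)) = 58.14 kg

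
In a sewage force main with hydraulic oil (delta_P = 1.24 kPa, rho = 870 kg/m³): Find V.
Formula: V = \sqrt{\frac{2 \Delta P}{\rho}}
V = √(2·(1.24·1000)/870) = 1.688 m/s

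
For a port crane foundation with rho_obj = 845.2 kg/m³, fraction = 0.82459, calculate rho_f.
Formula: f_{sub} = \frac{\rho_{obj}}{\rho_f}
Substituting knowns: 0.82459 = 845.2/rho_f
Solving for rho_f: rho_f = 845.2/0.82459 = 1025 kg/m³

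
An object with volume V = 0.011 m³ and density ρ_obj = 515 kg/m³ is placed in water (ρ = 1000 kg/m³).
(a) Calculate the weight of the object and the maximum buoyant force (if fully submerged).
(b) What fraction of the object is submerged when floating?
(a) W=rho_obj*g*V=515*9.81*0.011=55.6 N; F_B(max)=rho*g*V=1000*9.81*0.011=107.9 N
(b) Floating fraction=rho_obj/rho=515/1000=0.515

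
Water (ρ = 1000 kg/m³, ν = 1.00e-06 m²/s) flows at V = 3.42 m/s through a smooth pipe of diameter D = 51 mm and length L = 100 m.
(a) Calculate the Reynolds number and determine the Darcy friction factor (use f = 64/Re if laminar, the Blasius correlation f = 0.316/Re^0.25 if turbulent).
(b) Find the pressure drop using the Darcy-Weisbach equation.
(a) Re = V·D/ν = 3.42·0.051/1.00e-06 = 174420 → turbulent (Re > 4000); f = 0.316/Re^0.25 = 0.316/174420^0.25 = 0.015463 (Blasius is strictly valid for Re ≲ 1e5; used here as the smooth-pipe estimate the problem specifies)
(b) Darcy-Weisbach: ΔP = f·(L/D)·½ρV²/1000 = 0.015463·(100/0.051)·½·1000·3.42²/1000 = 177.3 kPa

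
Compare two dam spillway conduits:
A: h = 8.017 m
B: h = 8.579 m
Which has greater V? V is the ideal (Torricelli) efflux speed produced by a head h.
V(A) = 12.54 m/s, V(B) = 12.97 m/s. Answer: B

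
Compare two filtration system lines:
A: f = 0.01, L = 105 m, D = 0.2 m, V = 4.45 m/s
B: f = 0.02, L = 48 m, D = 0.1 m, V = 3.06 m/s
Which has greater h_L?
h_L(A) = 5.299 m, h_L(B) = 4.582 m. Answer: A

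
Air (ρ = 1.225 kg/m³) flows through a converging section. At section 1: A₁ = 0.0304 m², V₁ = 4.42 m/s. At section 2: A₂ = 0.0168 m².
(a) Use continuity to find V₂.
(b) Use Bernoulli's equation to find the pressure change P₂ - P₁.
(a) Continuity: A₁V₁=A₂V₂ -> V₂=A₁V₁/A₂=0.0304*4.42/0.0168=8.00 m/s
(b) Bernoulli: P₂-P₁=0.5*rho*(V₁^2-V₂^2)/1000=0.5*1.225*(4.42^2-8.00^2)/1000=-0.02723 kPa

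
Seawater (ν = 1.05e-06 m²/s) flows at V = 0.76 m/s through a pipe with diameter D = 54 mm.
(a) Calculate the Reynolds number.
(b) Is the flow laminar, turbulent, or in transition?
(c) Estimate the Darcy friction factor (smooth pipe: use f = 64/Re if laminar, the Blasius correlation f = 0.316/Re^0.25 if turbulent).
(a) Re = V·D/ν = 0.76·0.054/1.05e-06 = 39086
(b) Flow regime: turbulent (Re > 4000)
(c) Friction factor: f = 0.316/Re^0.25 = 0.316/39086^0.25 = 0.02247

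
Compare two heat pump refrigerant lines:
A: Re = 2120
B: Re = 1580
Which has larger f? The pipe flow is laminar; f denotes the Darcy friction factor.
f(A) = 0.03019, f(B) = 0.04051. Answer: B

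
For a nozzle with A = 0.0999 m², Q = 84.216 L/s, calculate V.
Formula: Q = A V
Substituting knowns: 84.216 = 0.0999·V·1000
Solving for V: V = (84.216/1000)/0.0999 = 0.843 m/s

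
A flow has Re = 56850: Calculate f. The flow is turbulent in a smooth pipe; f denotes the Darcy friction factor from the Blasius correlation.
Formula: f = \frac{0.316}{Re^{0.25}}
f = 0.316/56850^0.25 = 0.02046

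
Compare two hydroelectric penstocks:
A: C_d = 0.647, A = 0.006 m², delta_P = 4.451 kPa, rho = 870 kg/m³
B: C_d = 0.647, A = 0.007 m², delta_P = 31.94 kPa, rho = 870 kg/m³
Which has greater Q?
Q(A) = 12.42 L/s, Q(B) = 38.81 L/s. Answer: B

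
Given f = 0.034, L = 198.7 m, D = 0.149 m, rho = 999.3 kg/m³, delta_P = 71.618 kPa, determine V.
Formula: \Delta P = f \frac{L}{D} \frac{\rho V^2}{2}
Substituting knowns: 71.618 = 0.034·(198.7/0.149)·0.5·999.3·V²/1000
Solving for V: V = √((71.618·1000)/(0.034·(198.7/0.149)·0.5·999.3)) = 1.778 m/s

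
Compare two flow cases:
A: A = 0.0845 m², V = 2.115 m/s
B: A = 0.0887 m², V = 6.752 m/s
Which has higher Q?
Q(A) = 178.7 L/s, Q(B) = 598.9 L/s. Answer: B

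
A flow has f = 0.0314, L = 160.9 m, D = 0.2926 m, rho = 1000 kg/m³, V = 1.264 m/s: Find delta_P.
Formula: \Delta P = f \frac{L}{D} \frac{\rho V^2}{2}
delta_P = 0.0314·(160.9/0.2926)·0.5·1000·1.264²/1000 = 13.79 kPa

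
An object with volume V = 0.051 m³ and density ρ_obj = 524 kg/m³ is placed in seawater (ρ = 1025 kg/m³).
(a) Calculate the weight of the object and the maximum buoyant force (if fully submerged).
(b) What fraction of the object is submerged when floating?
(a) W=rho_obj*g*V=524*9.81*0.051=262.2 N; F_B(max)=rho*g*V=1025*9.81*0.051=512.8 N
(b) Floating fraction=rho_obj/rho=524/1025=0.511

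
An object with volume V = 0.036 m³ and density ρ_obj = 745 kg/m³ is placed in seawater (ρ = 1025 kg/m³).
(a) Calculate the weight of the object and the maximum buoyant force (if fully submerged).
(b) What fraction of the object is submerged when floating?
(a) W=rho_obj*g*V=745*9.81*0.036=263.1 N; F_B(max)=rho*g*V=1025*9.81*0.036=362.0 N
(b) Floating fraction=rho_obj/rho=745/1025=0.727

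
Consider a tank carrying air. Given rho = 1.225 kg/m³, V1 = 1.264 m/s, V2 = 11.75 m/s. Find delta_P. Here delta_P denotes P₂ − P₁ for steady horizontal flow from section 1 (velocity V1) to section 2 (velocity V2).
Formula: \Delta P = \frac{1}{2} \rho (V_1^2 - V_2^2)
delta_P = 0.5·1.225·(1.264² − 11.75²)/1000 = -0.08358 kPa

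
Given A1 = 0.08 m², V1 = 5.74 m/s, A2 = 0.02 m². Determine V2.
Formula: V_2 = \frac{A_1 V_1}{A_2}
V2 = 0.08·5.74/0.02 = 22.96 m/s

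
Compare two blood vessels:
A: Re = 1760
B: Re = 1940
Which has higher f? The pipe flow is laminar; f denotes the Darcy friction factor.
f(A) = 0.03636, f(B) = 0.03299. Answer: A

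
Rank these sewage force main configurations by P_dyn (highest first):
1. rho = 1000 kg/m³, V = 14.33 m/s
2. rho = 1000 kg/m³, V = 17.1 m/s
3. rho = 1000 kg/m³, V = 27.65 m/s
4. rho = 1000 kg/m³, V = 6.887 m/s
Case 1: P_dyn = 102.7 kPa
Case 2: P_dyn = 146.2 kPa
Case 3: P_dyn = 382.3 kPa
Case 4: P_dyn = 23.72 kPa
Ranking (highest first): 3, 2, 1, 4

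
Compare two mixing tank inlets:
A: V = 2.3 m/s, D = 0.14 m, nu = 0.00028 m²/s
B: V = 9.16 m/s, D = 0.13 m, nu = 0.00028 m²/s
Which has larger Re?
Re(A) = 1150, Re(B) = 4253. Answer: B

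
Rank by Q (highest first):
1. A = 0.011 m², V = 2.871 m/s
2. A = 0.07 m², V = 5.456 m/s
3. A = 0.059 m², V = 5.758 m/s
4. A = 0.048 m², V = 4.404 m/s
Case 1: Q = 31.58 L/s
Case 2: Q = 381.9 L/s
Case 3: Q = 339.7 L/s
Case 4: Q = 211.4 L/s
Ranking (highest first): 2, 3, 4, 1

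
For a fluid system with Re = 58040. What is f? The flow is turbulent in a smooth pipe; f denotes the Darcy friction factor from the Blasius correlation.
Formula: f = \frac{0.316}{Re^{0.25}}
f = 0.316/58040^0.25 = 0.02036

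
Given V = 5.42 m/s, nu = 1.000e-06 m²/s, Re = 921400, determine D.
Formula: Re = \frac{V D}{\nu}
Substituting knowns: 921400 = 5.42·D/1.000e-06
Solving for D: D = 921400·1.000e-06/5.42 = 0.17 m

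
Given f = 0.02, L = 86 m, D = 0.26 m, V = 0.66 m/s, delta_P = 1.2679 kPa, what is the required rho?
Formula: \Delta P = f \frac{L}{D} \frac{\rho V^2}{2}
Substituting knowns: 1.2679 = 0.02·(86/0.26)·0.5·rho·0.66²/1000
Solving for rho: rho = (1.2679·1000)/(0.02·(86/0.26)·0.5·0.66²) = 880 kg/m³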